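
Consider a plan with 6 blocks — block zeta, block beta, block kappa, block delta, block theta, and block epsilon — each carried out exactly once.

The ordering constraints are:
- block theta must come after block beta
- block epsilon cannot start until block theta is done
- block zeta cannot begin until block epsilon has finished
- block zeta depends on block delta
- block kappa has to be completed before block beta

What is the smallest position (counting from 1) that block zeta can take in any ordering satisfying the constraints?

6

The blocks that are forced before block zeta, directly or transitively, are block beta, block kappa, block delta, block theta, block epsilon. That's 5 blocks.
So at minimum 5 blocks come before block zeta, putting block zeta no earlier than position 6. That position is achievable by scheduling exactly those predecessors first.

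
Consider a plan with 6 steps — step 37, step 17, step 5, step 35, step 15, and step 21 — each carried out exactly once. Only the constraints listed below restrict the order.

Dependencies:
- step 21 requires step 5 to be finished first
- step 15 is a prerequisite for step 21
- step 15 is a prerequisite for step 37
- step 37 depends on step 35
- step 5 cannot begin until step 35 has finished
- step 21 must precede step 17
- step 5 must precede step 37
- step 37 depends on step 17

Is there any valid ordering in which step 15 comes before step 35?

The constraints leave step 15 and step 35 unordered relative to each other; nothing requires step 35 earlier.
That means at least one valid schedule has step 15 before step 35.

Yes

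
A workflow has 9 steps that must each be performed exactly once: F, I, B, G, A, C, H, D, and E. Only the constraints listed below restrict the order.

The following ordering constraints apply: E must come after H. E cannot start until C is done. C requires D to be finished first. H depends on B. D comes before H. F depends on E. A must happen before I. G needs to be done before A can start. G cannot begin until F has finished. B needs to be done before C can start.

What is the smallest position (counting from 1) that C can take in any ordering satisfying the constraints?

The steps that are forced before C, directly or transitively, are B, D. That's 2 steps.
With 2 mandatory predecessors, the earliest C can sit is position 2+1 = 3, and placing just those 2 first achieves it.

3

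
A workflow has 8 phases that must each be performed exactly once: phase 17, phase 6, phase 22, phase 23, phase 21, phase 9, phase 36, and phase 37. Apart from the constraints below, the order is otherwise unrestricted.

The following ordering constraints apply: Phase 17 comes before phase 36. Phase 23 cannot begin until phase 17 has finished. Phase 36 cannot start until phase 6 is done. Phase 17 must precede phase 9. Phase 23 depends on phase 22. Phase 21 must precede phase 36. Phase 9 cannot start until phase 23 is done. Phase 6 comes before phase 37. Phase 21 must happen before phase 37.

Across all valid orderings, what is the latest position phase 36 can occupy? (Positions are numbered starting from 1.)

8

No constraint forces any phase after phase 36, so it can be placed last, in position 8.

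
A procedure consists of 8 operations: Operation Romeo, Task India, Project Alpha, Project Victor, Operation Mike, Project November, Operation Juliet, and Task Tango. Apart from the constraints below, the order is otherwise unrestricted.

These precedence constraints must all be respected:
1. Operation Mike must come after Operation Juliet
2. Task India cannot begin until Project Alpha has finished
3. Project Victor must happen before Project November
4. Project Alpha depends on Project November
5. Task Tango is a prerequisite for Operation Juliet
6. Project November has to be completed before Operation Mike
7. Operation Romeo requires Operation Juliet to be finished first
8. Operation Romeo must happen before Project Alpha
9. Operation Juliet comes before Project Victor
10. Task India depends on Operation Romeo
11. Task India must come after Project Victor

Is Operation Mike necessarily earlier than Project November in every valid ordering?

No

The constraints actually force Project November before Operation Mike (via Project November → Operation Mike), not the other way around.
So Operation Mike does not have to come before Project November — it cannot.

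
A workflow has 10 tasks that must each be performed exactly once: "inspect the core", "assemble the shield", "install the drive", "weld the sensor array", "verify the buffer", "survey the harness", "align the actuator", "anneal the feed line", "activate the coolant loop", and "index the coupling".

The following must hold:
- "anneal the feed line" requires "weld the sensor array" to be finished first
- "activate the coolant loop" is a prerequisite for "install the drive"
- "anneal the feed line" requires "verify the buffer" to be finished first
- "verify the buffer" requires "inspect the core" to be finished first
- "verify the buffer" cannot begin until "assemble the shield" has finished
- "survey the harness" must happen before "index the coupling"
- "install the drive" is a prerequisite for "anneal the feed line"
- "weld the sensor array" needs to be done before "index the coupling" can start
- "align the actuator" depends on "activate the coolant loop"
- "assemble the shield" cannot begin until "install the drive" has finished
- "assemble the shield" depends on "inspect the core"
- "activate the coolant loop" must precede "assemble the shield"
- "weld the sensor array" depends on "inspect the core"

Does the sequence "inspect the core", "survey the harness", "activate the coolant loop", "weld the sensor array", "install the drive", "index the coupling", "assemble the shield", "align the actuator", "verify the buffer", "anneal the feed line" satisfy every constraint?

Every stated constraint is respected: "inspect the core" sits at position 1, ahead of "verify the buffer" at position 9, and each of the other listed pairs likewise has the predecessor earlier in the sequence.

Yes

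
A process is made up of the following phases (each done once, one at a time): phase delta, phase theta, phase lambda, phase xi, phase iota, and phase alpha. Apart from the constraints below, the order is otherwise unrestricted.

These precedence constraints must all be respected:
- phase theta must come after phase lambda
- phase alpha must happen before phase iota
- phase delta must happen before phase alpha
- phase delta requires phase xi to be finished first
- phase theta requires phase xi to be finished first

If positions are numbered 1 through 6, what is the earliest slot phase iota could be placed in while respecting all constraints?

4

Every phase that must precede phase iota has to come before it. Tracing all chains that end at phase iota, those phases are: phase delta, phase xi, phase alpha — 3 in total.
So at minimum 3 phases come before phase iota, putting phase iota no earlier than position 4. That position is achievable by scheduling exactly those predecessors first.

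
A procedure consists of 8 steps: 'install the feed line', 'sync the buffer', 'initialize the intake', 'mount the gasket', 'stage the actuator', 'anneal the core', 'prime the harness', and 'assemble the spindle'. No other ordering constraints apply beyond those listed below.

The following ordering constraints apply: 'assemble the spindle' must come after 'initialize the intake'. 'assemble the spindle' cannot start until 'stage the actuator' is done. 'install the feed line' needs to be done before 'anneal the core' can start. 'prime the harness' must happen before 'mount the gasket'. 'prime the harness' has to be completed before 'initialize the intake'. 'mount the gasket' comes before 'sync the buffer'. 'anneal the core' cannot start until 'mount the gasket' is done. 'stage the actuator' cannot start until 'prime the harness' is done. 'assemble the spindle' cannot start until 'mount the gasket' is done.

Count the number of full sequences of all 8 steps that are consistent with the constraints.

404

The steps with no prerequisites are 'install the feed line', 'prime the harness'; any of them can be placed first.
Systematically extending each partial ordering one step at a time and counting, there are 404 complete orderings.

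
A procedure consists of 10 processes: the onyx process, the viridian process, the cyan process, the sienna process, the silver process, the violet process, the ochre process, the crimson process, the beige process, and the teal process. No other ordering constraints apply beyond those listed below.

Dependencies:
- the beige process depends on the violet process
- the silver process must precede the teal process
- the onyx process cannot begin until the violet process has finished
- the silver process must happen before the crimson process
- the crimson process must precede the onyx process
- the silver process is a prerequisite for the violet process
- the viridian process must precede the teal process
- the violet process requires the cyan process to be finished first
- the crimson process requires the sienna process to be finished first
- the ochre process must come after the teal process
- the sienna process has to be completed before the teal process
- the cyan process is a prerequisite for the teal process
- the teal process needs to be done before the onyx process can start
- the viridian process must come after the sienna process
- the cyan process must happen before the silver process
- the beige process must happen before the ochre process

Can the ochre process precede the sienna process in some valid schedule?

No

The constraints give a chain the sienna process → the teal process → the ochre process, which forces the sienna process before the ochre process.
So no valid ordering can have the ochre process before the sienna process.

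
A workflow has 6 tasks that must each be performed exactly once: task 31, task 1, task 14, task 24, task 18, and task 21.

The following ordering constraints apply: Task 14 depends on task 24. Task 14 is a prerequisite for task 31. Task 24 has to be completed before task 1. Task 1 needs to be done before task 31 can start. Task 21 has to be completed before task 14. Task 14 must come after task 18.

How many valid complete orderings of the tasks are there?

18

The tasks with no prerequisites are task 24, task 18, task 21; any of them can be placed first.
Enumerating by repeatedly choosing an available task (one whose prerequisites are all placed) gives 18 distinct complete orderings.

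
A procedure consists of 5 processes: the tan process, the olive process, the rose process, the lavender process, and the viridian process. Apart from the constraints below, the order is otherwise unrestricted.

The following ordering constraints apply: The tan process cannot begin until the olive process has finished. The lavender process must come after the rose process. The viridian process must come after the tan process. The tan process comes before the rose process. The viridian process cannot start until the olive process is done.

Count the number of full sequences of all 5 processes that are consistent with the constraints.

3

The olive process is the only process with nothing required before it, so every ordering starts there.
Counting all ways to extend the partial order to a total order gives 3.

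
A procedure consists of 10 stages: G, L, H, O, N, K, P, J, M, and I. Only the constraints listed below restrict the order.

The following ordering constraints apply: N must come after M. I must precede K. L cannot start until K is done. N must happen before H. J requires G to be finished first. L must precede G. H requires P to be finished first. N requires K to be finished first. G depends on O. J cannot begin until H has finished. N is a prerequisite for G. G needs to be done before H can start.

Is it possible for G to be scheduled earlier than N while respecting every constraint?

Following N → G, N must precede G in every valid ordering.
So no valid ordering can have G before N.

No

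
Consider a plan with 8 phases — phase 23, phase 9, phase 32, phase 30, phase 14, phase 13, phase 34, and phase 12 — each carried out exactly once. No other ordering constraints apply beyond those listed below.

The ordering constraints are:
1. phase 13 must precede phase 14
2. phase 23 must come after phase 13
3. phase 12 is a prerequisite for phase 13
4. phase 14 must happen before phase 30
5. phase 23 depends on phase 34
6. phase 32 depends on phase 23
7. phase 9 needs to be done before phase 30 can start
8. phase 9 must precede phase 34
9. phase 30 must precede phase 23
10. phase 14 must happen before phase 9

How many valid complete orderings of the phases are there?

Only phase 12 has no prerequisites, so it must go first.
Systematically extending each partial ordering one phase at a time and counting, there are 2 complete orderings.

2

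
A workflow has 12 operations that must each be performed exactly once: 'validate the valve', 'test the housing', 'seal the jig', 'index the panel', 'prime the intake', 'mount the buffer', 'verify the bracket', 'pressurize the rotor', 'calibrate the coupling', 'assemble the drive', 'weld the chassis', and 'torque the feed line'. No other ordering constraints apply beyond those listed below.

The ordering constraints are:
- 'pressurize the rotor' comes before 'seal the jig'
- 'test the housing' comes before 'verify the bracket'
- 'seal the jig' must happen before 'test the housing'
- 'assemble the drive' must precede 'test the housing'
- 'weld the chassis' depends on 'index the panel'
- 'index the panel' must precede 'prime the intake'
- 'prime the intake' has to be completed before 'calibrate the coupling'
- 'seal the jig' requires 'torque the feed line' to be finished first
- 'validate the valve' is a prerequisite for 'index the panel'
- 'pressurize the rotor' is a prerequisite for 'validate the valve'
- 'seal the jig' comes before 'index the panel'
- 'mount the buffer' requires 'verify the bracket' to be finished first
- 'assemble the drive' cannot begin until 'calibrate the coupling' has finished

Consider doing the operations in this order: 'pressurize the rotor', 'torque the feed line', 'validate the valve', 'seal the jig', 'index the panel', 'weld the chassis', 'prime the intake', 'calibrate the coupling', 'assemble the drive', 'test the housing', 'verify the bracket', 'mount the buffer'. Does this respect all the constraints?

Yes

Going through the constraints one by one, each required predecessor appears earlier in the sequence than its dependent — e.g. 'seal the jig' (position 4) is before 'test the housing' (position 10), as required.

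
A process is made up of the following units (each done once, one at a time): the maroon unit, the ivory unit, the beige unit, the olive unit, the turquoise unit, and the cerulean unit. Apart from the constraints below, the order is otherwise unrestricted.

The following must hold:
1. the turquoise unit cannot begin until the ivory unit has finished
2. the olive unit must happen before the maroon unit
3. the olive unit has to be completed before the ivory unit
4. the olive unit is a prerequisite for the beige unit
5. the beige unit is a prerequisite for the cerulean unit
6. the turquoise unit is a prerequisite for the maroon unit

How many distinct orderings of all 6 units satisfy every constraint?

The olive unit is the only unit with nothing required before it, so every ordering starts there.
Enumerating by repeatedly choosing an available unit (one whose prerequisites are all placed) gives 10 distinct complete orderings.

10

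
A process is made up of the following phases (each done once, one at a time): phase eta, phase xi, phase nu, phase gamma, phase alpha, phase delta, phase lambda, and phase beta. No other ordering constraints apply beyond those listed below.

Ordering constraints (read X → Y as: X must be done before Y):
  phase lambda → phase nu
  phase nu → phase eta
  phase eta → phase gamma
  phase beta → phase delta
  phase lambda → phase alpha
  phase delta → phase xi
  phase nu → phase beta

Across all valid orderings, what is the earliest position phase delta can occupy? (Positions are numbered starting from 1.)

Working backwards through the constraints from phase delta, its full set of required predecessors is phase nu, phase lambda, phase beta — 3 of them.
So at minimum 3 phases come before phase delta, putting phase delta no earlier than position 4. That position is achievable by scheduling exactly those predecessors first.

4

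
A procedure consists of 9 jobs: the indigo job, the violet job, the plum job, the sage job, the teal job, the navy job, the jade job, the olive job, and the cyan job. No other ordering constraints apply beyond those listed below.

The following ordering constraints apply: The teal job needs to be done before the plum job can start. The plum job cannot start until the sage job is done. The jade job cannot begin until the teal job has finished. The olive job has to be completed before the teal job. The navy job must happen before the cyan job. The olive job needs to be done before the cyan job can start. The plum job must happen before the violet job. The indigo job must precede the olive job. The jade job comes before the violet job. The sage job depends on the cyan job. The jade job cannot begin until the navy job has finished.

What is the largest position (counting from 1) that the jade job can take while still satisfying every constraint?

8

The only job forced after the jade job (directly or by a chain) is the violet job.
So at least 1 job follows the jade job, putting the jade job no later than position 8. That position is achievable by scheduling everything else first.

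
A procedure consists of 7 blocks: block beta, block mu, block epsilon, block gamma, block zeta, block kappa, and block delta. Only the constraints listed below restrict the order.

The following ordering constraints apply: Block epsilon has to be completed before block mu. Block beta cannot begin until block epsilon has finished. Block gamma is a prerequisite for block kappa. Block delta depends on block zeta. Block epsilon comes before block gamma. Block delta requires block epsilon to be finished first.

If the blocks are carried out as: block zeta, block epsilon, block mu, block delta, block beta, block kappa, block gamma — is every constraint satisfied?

Here block gamma comes after block kappa.
That contradicts the constraint that block gamma must precede block kappa.

No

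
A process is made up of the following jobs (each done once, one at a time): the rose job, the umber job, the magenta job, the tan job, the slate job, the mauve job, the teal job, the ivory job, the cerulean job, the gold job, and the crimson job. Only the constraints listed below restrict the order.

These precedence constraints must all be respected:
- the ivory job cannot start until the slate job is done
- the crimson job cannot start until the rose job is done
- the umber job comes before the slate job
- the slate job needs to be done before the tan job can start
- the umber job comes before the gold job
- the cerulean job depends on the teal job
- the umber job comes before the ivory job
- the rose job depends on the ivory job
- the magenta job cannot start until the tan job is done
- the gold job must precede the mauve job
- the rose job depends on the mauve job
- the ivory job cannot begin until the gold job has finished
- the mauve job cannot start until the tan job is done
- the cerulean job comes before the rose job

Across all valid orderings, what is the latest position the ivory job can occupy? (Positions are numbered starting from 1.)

Following every chain forward from the ivory job, the jobs that must come later are the rose job, the crimson job — 2 of them.
With 2 mandatory successors out of 11 jobs total, the latest slot for the ivory job is 11−2 = 9, and it's reachable by doing all non-successors before the ivory job.

9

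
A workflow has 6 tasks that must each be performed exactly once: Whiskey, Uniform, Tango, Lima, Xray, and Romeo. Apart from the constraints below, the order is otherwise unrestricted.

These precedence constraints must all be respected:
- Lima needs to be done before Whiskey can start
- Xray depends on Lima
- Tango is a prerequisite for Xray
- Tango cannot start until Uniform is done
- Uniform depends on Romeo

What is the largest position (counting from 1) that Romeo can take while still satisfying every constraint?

3

Following every chain forward from Romeo, the tasks that must come later are Uniform, Tango, Xray — 3 of them.
So at least 3 tasks follow Romeo, putting Romeo no later than position 3. That position is achievable by scheduling everything else first.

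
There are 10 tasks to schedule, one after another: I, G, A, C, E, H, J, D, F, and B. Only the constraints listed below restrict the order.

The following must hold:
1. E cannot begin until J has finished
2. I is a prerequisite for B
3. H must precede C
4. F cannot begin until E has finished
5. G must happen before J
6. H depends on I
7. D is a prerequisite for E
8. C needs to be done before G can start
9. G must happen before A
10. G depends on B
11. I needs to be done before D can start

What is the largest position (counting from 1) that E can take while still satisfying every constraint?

9

The only task forced after E (directly or by a chain) is F.
With 1 mandatory successor out of 10 tasks total, the latest slot for E is 10−1 = 9, and it's reachable by doing all non-successors before E.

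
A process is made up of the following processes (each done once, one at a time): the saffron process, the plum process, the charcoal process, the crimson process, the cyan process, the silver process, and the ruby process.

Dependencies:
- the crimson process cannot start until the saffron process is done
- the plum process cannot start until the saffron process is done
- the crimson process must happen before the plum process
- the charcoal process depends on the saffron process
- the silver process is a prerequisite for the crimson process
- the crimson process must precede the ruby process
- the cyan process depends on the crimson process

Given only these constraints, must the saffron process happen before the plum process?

Yes

Chaining the stated constraints: the saffron process → the plum process.
That forces the saffron process before the plum process in every valid schedule.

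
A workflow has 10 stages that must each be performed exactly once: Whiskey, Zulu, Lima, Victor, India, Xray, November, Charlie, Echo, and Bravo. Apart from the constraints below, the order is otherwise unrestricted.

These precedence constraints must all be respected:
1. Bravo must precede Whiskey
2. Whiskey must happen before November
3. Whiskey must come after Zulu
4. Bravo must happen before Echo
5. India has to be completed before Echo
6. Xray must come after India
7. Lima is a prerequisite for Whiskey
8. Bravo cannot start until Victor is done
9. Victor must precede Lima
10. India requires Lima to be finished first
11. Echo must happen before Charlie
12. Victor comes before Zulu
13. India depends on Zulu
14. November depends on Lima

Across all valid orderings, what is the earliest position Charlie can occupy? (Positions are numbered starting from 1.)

Every stage that must precede Charlie has to come before it. Tracing all chains that end at Charlie, those stages are: Zulu, Lima, Victor, India, Echo, Bravo — 6 in total.
So at minimum 6 stages come before Charlie, putting Charlie no earlier than position 7. That position is achievable by scheduling exactly those predecessors first.

7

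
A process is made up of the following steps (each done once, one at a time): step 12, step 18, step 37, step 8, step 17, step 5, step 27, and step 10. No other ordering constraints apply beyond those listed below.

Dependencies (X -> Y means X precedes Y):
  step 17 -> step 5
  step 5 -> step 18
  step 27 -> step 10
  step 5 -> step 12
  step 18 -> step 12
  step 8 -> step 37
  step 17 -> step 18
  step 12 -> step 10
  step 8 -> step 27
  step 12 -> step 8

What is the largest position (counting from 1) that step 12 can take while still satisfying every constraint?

The steps that are forced after step 12, directly or by a chain of constraints, are step 37, step 8, step 27, step 10. That's 4 steps.
So at least 4 steps follow step 12, putting step 12 no later than position 4. That position is achievable by scheduling everything else first.

4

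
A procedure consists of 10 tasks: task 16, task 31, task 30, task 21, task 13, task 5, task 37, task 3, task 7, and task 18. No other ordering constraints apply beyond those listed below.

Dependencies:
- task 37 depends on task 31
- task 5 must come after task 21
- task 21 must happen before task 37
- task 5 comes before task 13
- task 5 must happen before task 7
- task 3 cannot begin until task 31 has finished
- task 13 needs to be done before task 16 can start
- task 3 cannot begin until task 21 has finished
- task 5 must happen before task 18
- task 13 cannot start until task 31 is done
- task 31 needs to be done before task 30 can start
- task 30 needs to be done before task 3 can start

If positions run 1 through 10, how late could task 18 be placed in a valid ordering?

10

No constraint forces any task after task 18, so it can be placed last, in position 10.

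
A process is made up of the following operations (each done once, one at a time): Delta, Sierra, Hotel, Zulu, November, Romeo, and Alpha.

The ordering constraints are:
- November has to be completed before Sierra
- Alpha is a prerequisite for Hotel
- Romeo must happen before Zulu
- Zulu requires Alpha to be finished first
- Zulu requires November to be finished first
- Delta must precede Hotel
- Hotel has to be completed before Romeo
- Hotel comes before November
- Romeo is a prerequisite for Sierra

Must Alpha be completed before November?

Yes

Tracing the constraints gives a chain: Alpha → Hotel → November.
Hence Alpha necessarily comes before November.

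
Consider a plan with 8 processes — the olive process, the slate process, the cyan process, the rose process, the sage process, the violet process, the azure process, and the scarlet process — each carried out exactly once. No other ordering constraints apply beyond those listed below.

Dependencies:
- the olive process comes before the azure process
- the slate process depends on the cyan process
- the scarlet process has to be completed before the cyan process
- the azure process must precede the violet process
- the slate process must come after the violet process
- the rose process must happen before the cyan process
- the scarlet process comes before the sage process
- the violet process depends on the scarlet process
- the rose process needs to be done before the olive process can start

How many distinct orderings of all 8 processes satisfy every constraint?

75

2 processes have no prerequisites (the rose process, the scarlet process), so any of them could come first.
Counting all ways to extend the partial order to a total order gives 75.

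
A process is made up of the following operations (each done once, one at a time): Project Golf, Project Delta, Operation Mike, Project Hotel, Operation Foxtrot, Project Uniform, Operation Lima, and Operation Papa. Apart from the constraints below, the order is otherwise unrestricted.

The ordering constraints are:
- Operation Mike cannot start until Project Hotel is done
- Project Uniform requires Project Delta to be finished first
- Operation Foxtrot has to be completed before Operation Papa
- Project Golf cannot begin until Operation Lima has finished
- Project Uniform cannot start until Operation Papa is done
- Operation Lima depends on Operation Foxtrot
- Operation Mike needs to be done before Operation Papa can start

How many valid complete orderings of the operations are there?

202

The operations with no prerequisites are Project Delta, Project Hotel, Operation Foxtrot; any of them can be placed first.
Systematically extending each partial ordering one operation at a time and counting, there are 202 complete orderings.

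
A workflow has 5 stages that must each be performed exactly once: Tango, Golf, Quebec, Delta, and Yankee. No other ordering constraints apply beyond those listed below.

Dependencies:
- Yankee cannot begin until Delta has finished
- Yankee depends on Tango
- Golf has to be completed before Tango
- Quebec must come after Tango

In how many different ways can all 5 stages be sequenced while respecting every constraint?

7

The stages with no prerequisites are Golf, Delta; any of them can be placed first.
Enumerating by repeatedly choosing an available stage (one whose prerequisites are all placed) gives 7 distinct complete orderings.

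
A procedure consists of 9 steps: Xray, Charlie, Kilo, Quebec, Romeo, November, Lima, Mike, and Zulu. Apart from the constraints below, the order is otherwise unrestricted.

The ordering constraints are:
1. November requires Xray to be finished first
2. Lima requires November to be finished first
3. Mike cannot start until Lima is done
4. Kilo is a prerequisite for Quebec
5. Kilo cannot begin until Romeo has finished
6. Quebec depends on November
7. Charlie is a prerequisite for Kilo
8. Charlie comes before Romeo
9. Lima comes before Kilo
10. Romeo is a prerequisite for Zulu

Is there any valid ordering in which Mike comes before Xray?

The constraints give a chain Xray → November → Lima → Mike, which forces Xray before Mike.
So no valid ordering can have Mike before Xray.

No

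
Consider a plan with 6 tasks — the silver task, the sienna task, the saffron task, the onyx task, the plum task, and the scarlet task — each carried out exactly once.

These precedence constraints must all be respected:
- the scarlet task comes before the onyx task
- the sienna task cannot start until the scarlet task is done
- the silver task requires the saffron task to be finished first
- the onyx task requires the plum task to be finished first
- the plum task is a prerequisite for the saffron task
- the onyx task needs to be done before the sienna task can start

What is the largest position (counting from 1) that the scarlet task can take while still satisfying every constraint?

The tasks that are forced after the scarlet task, directly or by a chain of constraints, are the sienna task, the onyx task. That's 2 tasks.
With 2 mandatory successors out of 6 tasks total, the latest slot for the scarlet task is 6−2 = 4, and it's reachable by doing all non-successors before the scarlet task.

4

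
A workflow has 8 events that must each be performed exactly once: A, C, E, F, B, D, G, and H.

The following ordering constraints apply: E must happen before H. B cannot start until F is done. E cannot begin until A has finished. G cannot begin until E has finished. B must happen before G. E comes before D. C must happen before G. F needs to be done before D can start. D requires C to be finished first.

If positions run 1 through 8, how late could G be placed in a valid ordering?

8

Nothing depends on G, so it can be the final event, position 8.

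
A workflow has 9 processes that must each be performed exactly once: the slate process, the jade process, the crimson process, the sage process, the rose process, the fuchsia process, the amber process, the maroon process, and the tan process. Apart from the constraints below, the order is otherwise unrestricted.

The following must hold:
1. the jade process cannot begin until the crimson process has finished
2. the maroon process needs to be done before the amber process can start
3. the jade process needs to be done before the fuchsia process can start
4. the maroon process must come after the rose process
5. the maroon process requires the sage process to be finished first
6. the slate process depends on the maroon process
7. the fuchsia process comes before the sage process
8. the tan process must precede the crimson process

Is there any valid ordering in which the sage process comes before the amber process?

The constraints force the sage process before the amber process, so yes — every valid ordering has the sage process earlier.

Yes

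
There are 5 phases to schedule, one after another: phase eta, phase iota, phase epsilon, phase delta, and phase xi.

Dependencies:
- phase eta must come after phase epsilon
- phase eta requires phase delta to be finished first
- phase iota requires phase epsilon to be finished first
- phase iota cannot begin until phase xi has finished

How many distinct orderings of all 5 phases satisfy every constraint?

The phases with no prerequisites are phase epsilon, phase delta, phase xi; any of them can be placed first.
Enumerating by repeatedly choosing an available phase (one whose prerequisites are all placed) gives 16 distinct complete orderings.

16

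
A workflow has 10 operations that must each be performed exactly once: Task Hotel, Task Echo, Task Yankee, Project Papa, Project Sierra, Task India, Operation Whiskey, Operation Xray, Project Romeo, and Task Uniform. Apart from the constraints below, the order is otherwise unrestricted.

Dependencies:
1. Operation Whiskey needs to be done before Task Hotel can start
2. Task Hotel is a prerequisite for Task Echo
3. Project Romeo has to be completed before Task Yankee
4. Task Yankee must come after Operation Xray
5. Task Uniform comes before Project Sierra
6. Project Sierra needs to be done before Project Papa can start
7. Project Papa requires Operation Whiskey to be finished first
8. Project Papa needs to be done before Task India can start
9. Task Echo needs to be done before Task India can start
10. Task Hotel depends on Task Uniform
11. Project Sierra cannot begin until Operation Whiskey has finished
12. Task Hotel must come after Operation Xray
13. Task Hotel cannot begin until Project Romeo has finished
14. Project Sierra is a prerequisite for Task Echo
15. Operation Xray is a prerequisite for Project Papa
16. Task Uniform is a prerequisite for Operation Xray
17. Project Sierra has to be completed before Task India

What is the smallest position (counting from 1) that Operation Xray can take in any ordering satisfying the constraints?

2

Working backwards through the constraints from Operation Xray, its only required predecessor is Task Uniform.
With 1 mandatory predecessor, the earliest Operation Xray can sit is position 1+1 = 2, and placing just that one first achieves it.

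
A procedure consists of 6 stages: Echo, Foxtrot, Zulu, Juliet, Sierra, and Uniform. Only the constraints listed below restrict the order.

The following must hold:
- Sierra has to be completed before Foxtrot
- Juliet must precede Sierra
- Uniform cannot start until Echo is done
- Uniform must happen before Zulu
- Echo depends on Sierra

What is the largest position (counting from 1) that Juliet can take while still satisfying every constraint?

1

Following every chain forward from Juliet, the stages that must come later are Echo, Foxtrot, Zulu, Sierra, Uniform — 5 of them.
So at least 5 stages follow Juliet, putting Juliet no later than position 1. That position is achievable by scheduling everything else first.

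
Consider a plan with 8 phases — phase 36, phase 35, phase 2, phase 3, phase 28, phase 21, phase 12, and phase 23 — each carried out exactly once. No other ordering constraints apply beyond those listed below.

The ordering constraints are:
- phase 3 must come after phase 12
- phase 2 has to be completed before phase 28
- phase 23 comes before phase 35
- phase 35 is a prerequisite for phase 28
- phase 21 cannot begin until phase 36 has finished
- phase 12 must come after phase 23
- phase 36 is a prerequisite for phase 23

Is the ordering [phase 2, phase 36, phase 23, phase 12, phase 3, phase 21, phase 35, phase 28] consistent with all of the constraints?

Yes

Every stated constraint is respected: phase 2 sits at position 1, ahead of phase 28 at position 8, and each of the other listed pairs likewise has the predecessor earlier in the sequence.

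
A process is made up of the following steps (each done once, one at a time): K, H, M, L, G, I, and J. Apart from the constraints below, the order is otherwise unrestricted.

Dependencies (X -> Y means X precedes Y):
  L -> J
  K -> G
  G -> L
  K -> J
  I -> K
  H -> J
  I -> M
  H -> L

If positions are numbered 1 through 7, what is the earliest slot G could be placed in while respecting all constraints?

3

Working backwards through the constraints from G, its full set of required predecessors is K, I — 2 of them.
So at minimum 2 steps come before G, putting G no earlier than position 3. That position is achievable by scheduling exactly those predecessors first.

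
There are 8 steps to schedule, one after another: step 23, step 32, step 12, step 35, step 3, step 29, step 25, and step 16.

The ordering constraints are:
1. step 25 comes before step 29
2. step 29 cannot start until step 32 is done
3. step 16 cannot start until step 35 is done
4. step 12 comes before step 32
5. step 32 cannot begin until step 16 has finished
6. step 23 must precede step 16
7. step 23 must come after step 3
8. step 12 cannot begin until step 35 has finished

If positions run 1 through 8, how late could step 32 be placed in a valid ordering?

The only step forced after step 32 (directly or by a chain) is step 29.
So at least 1 step follows step 32, putting step 32 no later than position 7. That position is achievable by scheduling everything else first.

7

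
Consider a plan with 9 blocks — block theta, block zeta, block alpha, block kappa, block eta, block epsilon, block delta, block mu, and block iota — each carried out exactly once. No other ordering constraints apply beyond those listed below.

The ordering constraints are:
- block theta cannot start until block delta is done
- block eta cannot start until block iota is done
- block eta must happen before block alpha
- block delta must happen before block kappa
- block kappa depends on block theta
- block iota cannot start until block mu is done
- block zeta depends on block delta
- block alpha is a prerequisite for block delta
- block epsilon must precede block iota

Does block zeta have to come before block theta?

No

Nothing in the constraints links block zeta and block theta; they are unordered relative to each other.
There exist valid orderings with block theta before block zeta, so block zeta is not required to come first.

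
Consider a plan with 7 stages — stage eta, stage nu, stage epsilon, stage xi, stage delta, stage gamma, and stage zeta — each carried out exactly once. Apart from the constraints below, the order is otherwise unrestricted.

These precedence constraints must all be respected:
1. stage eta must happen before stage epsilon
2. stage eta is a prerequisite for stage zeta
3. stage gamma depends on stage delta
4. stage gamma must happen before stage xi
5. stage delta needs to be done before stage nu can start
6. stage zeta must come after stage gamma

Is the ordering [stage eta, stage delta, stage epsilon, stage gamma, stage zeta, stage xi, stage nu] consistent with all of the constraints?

Going through the constraints one by one, each required predecessor appears earlier in the sequence than its dependent — e.g. stage delta (position 2) is before stage nu (position 7), as required.

Yes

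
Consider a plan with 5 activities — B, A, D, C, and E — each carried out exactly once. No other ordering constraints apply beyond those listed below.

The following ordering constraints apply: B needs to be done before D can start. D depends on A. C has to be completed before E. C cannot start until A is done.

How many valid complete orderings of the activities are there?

9

2 activities have no prerequisites (B, A), so any of them could come first.
Enumerating by repeatedly choosing an available activity (one whose prerequisites are all placed) gives 9 distinct complete orderings.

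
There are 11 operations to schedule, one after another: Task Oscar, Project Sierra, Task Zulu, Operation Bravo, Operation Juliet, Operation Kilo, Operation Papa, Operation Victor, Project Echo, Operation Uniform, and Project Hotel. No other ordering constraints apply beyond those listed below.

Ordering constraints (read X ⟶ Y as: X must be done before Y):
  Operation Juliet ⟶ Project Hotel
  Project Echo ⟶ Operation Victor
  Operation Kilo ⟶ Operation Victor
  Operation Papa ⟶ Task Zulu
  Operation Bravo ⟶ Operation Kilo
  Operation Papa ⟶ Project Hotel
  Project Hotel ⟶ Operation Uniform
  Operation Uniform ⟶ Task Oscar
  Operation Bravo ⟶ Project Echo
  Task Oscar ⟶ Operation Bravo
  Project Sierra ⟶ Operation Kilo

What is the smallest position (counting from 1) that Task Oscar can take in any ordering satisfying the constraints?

5

Working backwards through the constraints from Task Oscar, its full set of required predecessors is Operation Juliet, Operation Papa, Operation Uniform, Project Hotel — 4 of them.
With 4 mandatory predecessors, the earliest Task Oscar can sit is position 4+1 = 5, and placing just those 4 first achieves it.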